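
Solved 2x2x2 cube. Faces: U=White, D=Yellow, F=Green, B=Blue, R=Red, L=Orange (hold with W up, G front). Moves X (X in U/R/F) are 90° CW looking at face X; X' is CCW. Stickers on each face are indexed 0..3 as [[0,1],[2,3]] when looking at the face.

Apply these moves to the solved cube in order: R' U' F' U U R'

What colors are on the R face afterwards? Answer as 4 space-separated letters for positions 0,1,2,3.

Answer: W R Y Y

Derivation:
After move 1 (R'): R=RRRR U=WBWB F=GWGW D=YGYG B=YBYB
After move 2 (U'): U=BBWW F=OOGW R=GWRR B=RRYB L=YBOO
After move 3 (F'): F=OWOG U=BBGR R=GWYR D=BOYG L=YWOW
After move 4 (U): U=GBRB F=GWOG R=RRYR B=YWYB L=OWOW
After move 5 (U): U=RGBB F=RROG R=YWYR B=OWYB L=GWOW
After move 6 (R'): R=WRYY U=RYBO F=RGOB D=BRYG B=GWOB
Query: R face = WRYY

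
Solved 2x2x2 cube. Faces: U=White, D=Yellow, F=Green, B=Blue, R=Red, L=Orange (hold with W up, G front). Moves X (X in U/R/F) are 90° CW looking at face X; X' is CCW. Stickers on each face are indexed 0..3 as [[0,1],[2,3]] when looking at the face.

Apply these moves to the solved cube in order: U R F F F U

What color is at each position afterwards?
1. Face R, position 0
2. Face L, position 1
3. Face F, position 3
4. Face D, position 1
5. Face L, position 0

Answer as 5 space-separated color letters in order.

Answer: W Y G O Y

Derivation:
After move 1 (U): U=WWWW F=RRGG R=BBRR B=OOBB L=GGOO
After move 2 (R): R=RBRB U=WRWG F=RYGY D=YBYO B=WOWB
After move 3 (F): F=GRYY U=WROG R=WBGB D=RRYO L=GYOB
After move 4 (F): F=YGYR U=WRBY R=OBGB D=GWYO L=GROR
After move 5 (F): F=YYRG U=WRRR R=BBYB D=GOYO L=GGOW
After move 6 (U): U=RWRR F=BBRG R=WOYB B=GGWB L=YYOW
Query 1: R[0] = W
Query 2: L[1] = Y
Query 3: F[3] = G
Query 4: D[1] = O
Query 5: L[0] = Y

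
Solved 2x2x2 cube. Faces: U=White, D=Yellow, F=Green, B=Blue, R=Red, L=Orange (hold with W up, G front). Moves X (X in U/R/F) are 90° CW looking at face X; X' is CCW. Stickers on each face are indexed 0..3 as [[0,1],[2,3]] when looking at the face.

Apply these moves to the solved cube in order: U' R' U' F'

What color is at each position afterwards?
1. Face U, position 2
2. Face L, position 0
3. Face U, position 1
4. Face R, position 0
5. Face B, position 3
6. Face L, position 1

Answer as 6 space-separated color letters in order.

Answer: O Y R O B W

Derivation:
After move 1 (U'): U=WWWW F=OOGG R=GGRR B=RRBB L=BBOO
After move 2 (R'): R=GRGR U=WBWR F=OWGW D=YOYG B=YRYB
After move 3 (U'): U=BRWW F=BBGW R=OWGR B=GRYB L=YROO
After move 4 (F'): F=BWBG U=BROG R=OWYR D=ROYG L=YWOW
Query 1: U[2] = O
Query 2: L[0] = Y
Query 3: U[1] = R
Query 4: R[0] = O
Query 5: B[3] = B
Query 6: L[1] = W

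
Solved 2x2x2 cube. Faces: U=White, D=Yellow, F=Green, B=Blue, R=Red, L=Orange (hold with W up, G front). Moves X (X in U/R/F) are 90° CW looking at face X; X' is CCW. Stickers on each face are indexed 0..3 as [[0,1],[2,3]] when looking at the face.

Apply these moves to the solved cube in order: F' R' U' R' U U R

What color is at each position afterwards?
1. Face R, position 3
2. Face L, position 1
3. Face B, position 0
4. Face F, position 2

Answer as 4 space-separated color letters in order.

Answer: B Y B G

Derivation:
After move 1 (F'): F=GGGG U=WWRR R=YRYR D=OOYY L=OWOW
After move 2 (R'): R=RRYY U=WBRB F=GWGR D=OGYG B=YBOB
After move 3 (U'): U=BBWR F=OWGR R=GWYY B=RROB L=YBOW
After move 4 (R'): R=WYGY U=BOWR F=OBGR D=OWYR B=GRGB
After move 5 (U): U=WBRO F=WYGR R=GRGY B=YBGB L=OBOW
After move 6 (U): U=RWOB F=GRGR R=YBGY B=OBGB L=WYOW
After move 7 (R): R=GYYB U=RROR F=GWGR D=OGYO B=BBWB
Query 1: R[3] = B
Query 2: L[1] = Y
Query 3: B[0] = B
Query 4: F[2] = G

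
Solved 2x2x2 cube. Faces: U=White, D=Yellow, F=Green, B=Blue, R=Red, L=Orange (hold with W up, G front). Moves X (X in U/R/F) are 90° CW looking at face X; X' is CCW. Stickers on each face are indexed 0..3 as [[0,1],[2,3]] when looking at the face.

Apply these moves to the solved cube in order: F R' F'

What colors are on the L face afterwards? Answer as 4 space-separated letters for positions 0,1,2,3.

Answer: O B O O

Derivation:
After move 1 (F): F=GGGG U=WWOO R=WRWR D=RRYY L=OYOY
After move 2 (R'): R=RRWW U=WBOB F=GWGO D=RGYG B=YBRB
After move 3 (F'): F=WOGG U=WBRW R=GRRW D=YYYG L=OBOO
Query: L face = OBOO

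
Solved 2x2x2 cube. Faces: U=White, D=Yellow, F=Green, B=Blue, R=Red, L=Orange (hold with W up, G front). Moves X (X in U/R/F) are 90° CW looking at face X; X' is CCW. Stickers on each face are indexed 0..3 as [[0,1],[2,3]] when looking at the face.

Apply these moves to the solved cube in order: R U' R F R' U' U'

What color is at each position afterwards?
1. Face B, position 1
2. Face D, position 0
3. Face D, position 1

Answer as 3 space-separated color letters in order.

Answer: O R O

Derivation:
After move 1 (R): R=RRRR U=WGWG F=GYGY D=YBYB B=WBWB
After move 2 (U'): U=GGWW F=OOGY R=GYRR B=RRWB L=WBOO
After move 3 (R): R=RGRY U=GOWY F=OBGB D=YWYR B=WRGB
After move 4 (F): F=GOBB U=GOOB R=WGYY D=RRYR L=WYOW
After move 5 (R'): R=GYWY U=GGOW F=GOBB D=ROYB B=RRRB
After move 6 (U'): U=GWGO F=WYBB R=GOWY B=GYRB L=RROW
After move 7 (U'): U=WOGG F=RRBB R=WYWY B=GORB L=GYOW
Query 1: B[1] = O
Query 2: D[0] = R
Query 3: D[1] = O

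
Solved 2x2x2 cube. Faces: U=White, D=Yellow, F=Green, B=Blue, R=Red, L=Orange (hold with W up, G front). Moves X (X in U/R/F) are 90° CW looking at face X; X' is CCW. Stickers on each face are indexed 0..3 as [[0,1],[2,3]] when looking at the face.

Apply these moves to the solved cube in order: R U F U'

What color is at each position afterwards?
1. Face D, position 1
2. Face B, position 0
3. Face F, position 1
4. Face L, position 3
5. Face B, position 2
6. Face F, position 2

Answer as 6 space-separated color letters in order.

After move 1 (R): R=RRRR U=WGWG F=GYGY D=YBYB B=WBWB
After move 2 (U): U=WWGG F=RRGY R=WBRR B=OOWB L=GYOO
After move 3 (F): F=GRYR U=WWOY R=GBGR D=RWYB L=GYOB
After move 4 (U'): U=WYWO F=GYYR R=GRGR B=GBWB L=OOOB
Query 1: D[1] = W
Query 2: B[0] = G
Query 3: F[1] = Y
Query 4: L[3] = B
Query 5: B[2] = W
Query 6: F[2] = Y

Answer: W G Y B W Y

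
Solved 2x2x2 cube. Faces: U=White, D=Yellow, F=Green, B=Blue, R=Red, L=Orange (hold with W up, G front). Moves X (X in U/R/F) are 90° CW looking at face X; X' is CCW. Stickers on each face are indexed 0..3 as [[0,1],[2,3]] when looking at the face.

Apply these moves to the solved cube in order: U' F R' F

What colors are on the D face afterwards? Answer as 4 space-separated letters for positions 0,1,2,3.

After move 1 (U'): U=WWWW F=OOGG R=GGRR B=RRBB L=BBOO
After move 2 (F): F=GOGO U=WWOB R=WGWR D=RGYY L=BYOY
After move 3 (R'): R=GRWW U=WBOR F=GWGB D=ROYO B=YRGB
After move 4 (F): F=GGBW U=WBYY R=ORRW D=WGYO L=BROO
Query: D face = WGYO

Answer: W G Y O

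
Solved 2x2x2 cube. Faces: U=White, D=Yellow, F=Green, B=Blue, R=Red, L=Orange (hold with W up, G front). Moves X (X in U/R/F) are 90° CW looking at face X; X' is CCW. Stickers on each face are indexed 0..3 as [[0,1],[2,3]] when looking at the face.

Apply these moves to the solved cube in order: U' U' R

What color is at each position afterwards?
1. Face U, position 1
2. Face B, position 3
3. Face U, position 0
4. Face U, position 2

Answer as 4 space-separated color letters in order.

Answer: B B W W

Derivation:
After move 1 (U'): U=WWWW F=OOGG R=GGRR B=RRBB L=BBOO
After move 2 (U'): U=WWWW F=BBGG R=OORR B=GGBB L=RROO
After move 3 (R): R=RORO U=WBWG F=BYGY D=YBYG B=WGWB
Query 1: U[1] = B
Query 2: B[3] = B
Query 3: U[0] = W
Query 4: U[2] = W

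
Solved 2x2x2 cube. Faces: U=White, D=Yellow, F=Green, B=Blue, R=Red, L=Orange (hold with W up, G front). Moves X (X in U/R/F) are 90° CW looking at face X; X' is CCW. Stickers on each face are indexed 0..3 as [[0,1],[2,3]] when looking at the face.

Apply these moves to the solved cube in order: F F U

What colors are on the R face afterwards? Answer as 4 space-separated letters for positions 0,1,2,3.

Answer: B B O R

Derivation:
After move 1 (F): F=GGGG U=WWOO R=WRWR D=RRYY L=OYOY
After move 2 (F): F=GGGG U=WWYY R=OROR D=WWYY L=OROR
After move 3 (U): U=YWYW F=ORGG R=BBOR B=ORBB L=GGOR
Query: R face = BBOR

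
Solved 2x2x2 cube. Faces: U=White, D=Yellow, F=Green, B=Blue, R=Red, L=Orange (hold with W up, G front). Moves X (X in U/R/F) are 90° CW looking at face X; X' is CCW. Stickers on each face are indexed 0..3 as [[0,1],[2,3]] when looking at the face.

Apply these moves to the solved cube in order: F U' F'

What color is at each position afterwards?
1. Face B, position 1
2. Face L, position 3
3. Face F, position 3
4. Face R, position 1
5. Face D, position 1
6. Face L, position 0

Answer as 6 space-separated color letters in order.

Answer: R W G G Y B

Derivation:
After move 1 (F): F=GGGG U=WWOO R=WRWR D=RRYY L=OYOY
After move 2 (U'): U=WOWO F=OYGG R=GGWR B=WRBB L=BBOY
After move 3 (F'): F=YGOG U=WOGW R=RGRR D=BYYY L=BOOW
Query 1: B[1] = R
Query 2: L[3] = W
Query 3: F[3] = G
Query 4: R[1] = G
Query 5: D[1] = Y
Query 6: L[0] = B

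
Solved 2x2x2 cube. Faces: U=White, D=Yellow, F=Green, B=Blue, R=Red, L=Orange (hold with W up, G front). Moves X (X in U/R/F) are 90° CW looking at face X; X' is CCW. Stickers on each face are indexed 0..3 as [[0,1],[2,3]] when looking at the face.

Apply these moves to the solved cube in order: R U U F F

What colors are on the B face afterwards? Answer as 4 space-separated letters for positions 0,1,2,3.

After move 1 (R): R=RRRR U=WGWG F=GYGY D=YBYB B=WBWB
After move 2 (U): U=WWGG F=RRGY R=WBRR B=OOWB L=GYOO
After move 3 (U): U=GWGW F=WBGY R=OORR B=GYWB L=RROO
After move 4 (F): F=GWYB U=GWOR R=GOWR D=ROYB L=RYOB
After move 5 (F): F=YGBW U=GWBY R=OORR D=WGYB L=RROO
Query: B face = GYWB

Answer: G Y W B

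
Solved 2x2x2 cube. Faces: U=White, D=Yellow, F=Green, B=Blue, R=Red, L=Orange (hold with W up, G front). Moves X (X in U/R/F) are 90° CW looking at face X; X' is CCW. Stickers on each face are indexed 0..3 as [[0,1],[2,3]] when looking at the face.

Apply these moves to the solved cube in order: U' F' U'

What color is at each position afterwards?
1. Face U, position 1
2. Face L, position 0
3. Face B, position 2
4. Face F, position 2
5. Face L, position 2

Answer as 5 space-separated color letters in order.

After move 1 (U'): U=WWWW F=OOGG R=GGRR B=RRBB L=BBOO
After move 2 (F'): F=OGOG U=WWGR R=YGYR D=BOYY L=BWOW
After move 3 (U'): U=WRWG F=BWOG R=OGYR B=YGBB L=RROW
Query 1: U[1] = R
Query 2: L[0] = R
Query 3: B[2] = B
Query 4: F[2] = O
Query 5: L[2] = O

Answer: R R B O O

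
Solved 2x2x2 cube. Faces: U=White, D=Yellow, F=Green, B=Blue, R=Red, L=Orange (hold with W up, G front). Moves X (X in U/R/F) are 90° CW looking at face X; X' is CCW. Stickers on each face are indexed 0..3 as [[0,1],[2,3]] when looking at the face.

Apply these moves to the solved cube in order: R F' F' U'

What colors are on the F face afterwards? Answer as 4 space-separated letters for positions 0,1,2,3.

After move 1 (R): R=RRRR U=WGWG F=GYGY D=YBYB B=WBWB
After move 2 (F'): F=YYGG U=WGRR R=BRYR D=OOYB L=OGOW
After move 3 (F'): F=YGYG U=WGBY R=OROR D=GWYB L=OROR
After move 4 (U'): U=GYWB F=ORYG R=YGOR B=ORWB L=WBOR
Query: F face = ORYG

Answer: O R Y G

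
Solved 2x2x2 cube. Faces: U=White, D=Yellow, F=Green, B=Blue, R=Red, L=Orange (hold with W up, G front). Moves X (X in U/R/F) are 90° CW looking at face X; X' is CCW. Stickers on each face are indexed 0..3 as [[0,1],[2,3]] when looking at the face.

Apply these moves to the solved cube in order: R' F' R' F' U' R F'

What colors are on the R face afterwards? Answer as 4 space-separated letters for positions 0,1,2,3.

After move 1 (R'): R=RRRR U=WBWB F=GWGW D=YGYG B=YBYB
After move 2 (F'): F=WWGG U=WBRR R=GRYR D=OOYG L=OBOW
After move 3 (R'): R=RRGY U=WYRY F=WBGR D=OWYG B=GBOB
After move 4 (F'): F=BRWG U=WYRG R=WROY D=BWYG L=OYOR
After move 5 (U'): U=YGWR F=OYWG R=BROY B=WROB L=GBOR
After move 6 (R): R=OBYR U=YYWG F=OWWG D=BOYW B=RRGB
After move 7 (F'): F=WGOW U=YYOY R=OBBR D=BRYW L=GGOW
Query: R face = OBBR

Answer: O B B R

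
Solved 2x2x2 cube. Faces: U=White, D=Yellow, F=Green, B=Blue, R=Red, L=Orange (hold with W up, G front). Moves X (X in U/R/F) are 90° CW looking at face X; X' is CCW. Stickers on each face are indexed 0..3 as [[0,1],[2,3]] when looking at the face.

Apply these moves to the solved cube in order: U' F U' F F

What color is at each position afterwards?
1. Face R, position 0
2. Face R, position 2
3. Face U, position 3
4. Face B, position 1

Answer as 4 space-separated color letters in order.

Answer: Y R R G

Derivation:
After move 1 (U'): U=WWWW F=OOGG R=GGRR B=RRBB L=BBOO
After move 2 (F): F=GOGO U=WWOB R=WGWR D=RGYY L=BYOY
After move 3 (U'): U=WBWO F=BYGO R=GOWR B=WGBB L=RROY
After move 4 (F): F=GBOY U=WBYR R=WOOR D=WGYY L=RROG
After move 5 (F): F=OGYB U=WBGR R=YORR D=OWYY L=RWOG
Query 1: R[0] = Y
Query 2: R[2] = R
Query 3: U[3] = R
Query 4: B[1] = G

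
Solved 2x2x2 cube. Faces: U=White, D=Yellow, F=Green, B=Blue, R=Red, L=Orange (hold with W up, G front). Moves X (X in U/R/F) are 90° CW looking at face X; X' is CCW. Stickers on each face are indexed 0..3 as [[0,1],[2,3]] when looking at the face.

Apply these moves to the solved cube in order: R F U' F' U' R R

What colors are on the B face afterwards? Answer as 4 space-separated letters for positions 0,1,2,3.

Answer: Y G O B

Derivation:
After move 1 (R): R=RRRR U=WGWG F=GYGY D=YBYB B=WBWB
After move 2 (F): F=GGYY U=WGOO R=WRGR D=RRYB L=OYOB
After move 3 (U'): U=GOWO F=OYYY R=GGGR B=WRWB L=WBOB
After move 4 (F'): F=YYOY U=GOGG R=RGRR D=BBYB L=WOOW
After move 5 (U'): U=OGGG F=WOOY R=YYRR B=RGWB L=WROW
After move 6 (R): R=RYRY U=OOGY F=WBOB D=BWYR B=GGGB
After move 7 (R): R=RRYY U=OBGB F=WWOR D=BGYG B=YGOB
Query: B face = YGOB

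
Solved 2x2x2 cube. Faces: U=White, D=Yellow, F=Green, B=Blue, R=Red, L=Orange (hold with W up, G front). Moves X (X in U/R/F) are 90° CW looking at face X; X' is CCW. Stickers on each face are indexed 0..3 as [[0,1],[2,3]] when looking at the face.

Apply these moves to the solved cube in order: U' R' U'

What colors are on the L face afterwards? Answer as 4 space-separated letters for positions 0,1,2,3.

Answer: Y R O O

Derivation:
After move 1 (U'): U=WWWW F=OOGG R=GGRR B=RRBB L=BBOO
After move 2 (R'): R=GRGR U=WBWR F=OWGW D=YOYG B=YRYB
After move 3 (U'): U=BRWW F=BBGW R=OWGR B=GRYB L=YROO
Query: L face = YROO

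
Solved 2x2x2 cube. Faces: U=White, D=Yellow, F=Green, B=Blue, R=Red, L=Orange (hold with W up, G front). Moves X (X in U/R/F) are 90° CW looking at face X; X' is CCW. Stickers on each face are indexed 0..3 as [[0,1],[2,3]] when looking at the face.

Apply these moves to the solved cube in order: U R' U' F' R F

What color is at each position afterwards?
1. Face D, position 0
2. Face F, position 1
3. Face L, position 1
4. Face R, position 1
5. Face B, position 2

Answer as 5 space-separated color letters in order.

After move 1 (U): U=WWWW F=RRGG R=BBRR B=OOBB L=GGOO
After move 2 (R'): R=BRBR U=WBWO F=RWGW D=YRYG B=YOYB
After move 3 (U'): U=BOWW F=GGGW R=RWBR B=BRYB L=YOOO
After move 4 (F'): F=GWGG U=BORB R=RWYR D=OOYG L=YWOW
After move 5 (R): R=YRRW U=BWRG F=GOGG D=OYYB B=BROB
After move 6 (F): F=GGGO U=BWWW R=RRGW D=RYYB L=YOOY
Query 1: D[0] = R
Query 2: F[1] = G
Query 3: L[1] = O
Query 4: R[1] = R
Query 5: B[2] = O

Answer: R G O R O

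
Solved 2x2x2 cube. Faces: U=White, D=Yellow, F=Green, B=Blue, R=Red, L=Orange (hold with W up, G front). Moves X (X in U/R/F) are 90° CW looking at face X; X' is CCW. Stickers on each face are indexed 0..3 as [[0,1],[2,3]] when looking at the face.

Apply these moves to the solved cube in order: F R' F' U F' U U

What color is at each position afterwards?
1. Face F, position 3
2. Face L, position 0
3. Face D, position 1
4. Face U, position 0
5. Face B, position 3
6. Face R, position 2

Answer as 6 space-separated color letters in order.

After move 1 (F): F=GGGG U=WWOO R=WRWR D=RRYY L=OYOY
After move 2 (R'): R=RRWW U=WBOB F=GWGO D=RGYG B=YBRB
After move 3 (F'): F=WOGG U=WBRW R=GRRW D=YYYG L=OBOO
After move 4 (U): U=RWWB F=GRGG R=YBRW B=OBRB L=WOOO
After move 5 (F'): F=RGGG U=RWYR R=YBYW D=OOYG L=WBOW
After move 6 (U): U=YRRW F=YBGG R=OBYW B=WBRB L=RGOW
After move 7 (U): U=RYWR F=OBGG R=WBYW B=RGRB L=YBOW
Query 1: F[3] = G
Query 2: L[0] = Y
Query 3: D[1] = O
Query 4: U[0] = R
Query 5: B[3] = B
Query 6: R[2] = Y

Answer: G Y O R B Y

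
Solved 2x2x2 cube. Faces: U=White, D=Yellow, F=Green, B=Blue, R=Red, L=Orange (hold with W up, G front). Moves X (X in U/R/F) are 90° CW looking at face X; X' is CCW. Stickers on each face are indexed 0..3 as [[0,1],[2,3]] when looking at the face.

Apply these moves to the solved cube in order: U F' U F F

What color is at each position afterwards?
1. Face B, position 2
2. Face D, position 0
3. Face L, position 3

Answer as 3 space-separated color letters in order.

Answer: B W O

Derivation:
After move 1 (U): U=WWWW F=RRGG R=BBRR B=OOBB L=GGOO
After move 2 (F'): F=RGRG U=WWBR R=YBYR D=GOYY L=GWOW
After move 3 (U): U=BWRW F=YBRG R=OOYR B=GWBB L=RGOW
After move 4 (F): F=RYGB U=BWWG R=ROWR D=YOYY L=RGOO
After move 5 (F): F=GRBY U=BWOG R=WOGR D=WRYY L=RYOO
Query 1: B[2] = B
Query 2: D[0] = W
Query 3: L[3] = O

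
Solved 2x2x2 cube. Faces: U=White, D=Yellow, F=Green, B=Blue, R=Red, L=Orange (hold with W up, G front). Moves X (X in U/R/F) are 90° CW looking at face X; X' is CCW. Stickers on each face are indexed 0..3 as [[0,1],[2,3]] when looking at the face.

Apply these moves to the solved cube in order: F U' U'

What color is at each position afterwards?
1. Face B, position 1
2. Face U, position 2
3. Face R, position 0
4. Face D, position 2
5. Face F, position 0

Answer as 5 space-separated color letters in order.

Answer: G W O Y B

Derivation:
After move 1 (F): F=GGGG U=WWOO R=WRWR D=RRYY L=OYOY
After move 2 (U'): U=WOWO F=OYGG R=GGWR B=WRBB L=BBOY
After move 3 (U'): U=OOWW F=BBGG R=OYWR B=GGBB L=WROY
Query 1: B[1] = G
Query 2: U[2] = W
Query 3: R[0] = O
Query 4: D[2] = Y
Query 5: F[0] = B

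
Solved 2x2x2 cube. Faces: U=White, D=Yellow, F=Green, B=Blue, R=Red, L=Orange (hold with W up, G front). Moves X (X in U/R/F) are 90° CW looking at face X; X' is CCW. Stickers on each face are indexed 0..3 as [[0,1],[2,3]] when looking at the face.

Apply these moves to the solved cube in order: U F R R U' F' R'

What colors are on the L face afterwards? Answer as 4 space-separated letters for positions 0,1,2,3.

Answer: R O O W

Derivation:
After move 1 (U): U=WWWW F=RRGG R=BBRR B=OOBB L=GGOO
After move 2 (F): F=GRGR U=WWOG R=WBWR D=RBYY L=GYOY
After move 3 (R): R=WWRB U=WROR F=GBGY D=RBYO B=GOWB
After move 4 (R): R=RWBW U=WBOY F=GBGO D=RWYG B=RORB
After move 5 (U'): U=BYWO F=GYGO R=GBBW B=RWRB L=ROOY
After move 6 (F'): F=YOGG U=BYGB R=WBRW D=OYYG L=ROOW
After move 7 (R'): R=BWWR U=BRGR F=YYGB D=OOYG B=GWYB
Query: L face = ROOW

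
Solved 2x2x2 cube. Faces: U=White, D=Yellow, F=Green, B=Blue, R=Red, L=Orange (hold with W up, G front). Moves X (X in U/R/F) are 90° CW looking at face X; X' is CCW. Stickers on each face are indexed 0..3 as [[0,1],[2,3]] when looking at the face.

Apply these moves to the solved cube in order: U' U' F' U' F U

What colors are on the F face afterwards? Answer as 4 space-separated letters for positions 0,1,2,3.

Answer: W G G W

Derivation:
After move 1 (U'): U=WWWW F=OOGG R=GGRR B=RRBB L=BBOO
After move 2 (U'): U=WWWW F=BBGG R=OORR B=GGBB L=RROO
After move 3 (F'): F=BGBG U=WWOR R=YOYR D=ROYY L=RWOW
After move 4 (U'): U=WRWO F=RWBG R=BGYR B=YOBB L=GGOW
After move 5 (F): F=BRGW U=WRWG R=WGOR D=YBYY L=GROO
After move 6 (U): U=WWGR F=WGGW R=YOOR B=GRBB L=BROO
Query: F face = WGGW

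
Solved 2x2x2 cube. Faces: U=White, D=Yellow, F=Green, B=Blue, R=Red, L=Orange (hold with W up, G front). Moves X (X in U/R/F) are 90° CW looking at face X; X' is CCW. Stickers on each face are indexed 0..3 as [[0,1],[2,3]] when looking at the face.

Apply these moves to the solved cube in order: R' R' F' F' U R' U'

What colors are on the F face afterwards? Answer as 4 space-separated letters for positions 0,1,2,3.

After move 1 (R'): R=RRRR U=WBWB F=GWGW D=YGYG B=YBYB
After move 2 (R'): R=RRRR U=WYWY F=GBGB D=YWYW B=GBGB
After move 3 (F'): F=BBGG U=WYRR R=WRYR D=OOYW L=OYOW
After move 4 (F'): F=BGBG U=WYWY R=OROR D=YWYW L=OROR
After move 5 (U): U=WWYY F=ORBG R=GBOR B=ORGB L=BGOR
After move 6 (R'): R=BRGO U=WGYO F=OWBY D=YRYG B=WRWB
After move 7 (U'): U=GOWY F=BGBY R=OWGO B=BRWB L=WROR
Query: F face = BGBY

Answer: B G B Y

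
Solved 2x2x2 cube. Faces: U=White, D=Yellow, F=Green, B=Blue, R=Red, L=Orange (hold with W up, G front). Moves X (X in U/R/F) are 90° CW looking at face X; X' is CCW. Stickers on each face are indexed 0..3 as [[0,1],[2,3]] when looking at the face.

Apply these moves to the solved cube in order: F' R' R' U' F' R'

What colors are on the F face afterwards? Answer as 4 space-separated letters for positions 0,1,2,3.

Answer: W Y O R

Derivation:
After move 1 (F'): F=GGGG U=WWRR R=YRYR D=OOYY L=OWOW
After move 2 (R'): R=RRYY U=WBRB F=GWGR D=OGYG B=YBOB
After move 3 (R'): R=RYRY U=WORY F=GBGB D=OWYR B=GBGB
After move 4 (U'): U=OYWR F=OWGB R=GBRY B=RYGB L=GBOW
After move 5 (F'): F=WBOG U=OYGR R=WBOY D=BWYR L=GROW
After move 6 (R'): R=BYWO U=OGGR F=WYOR D=BBYG B=RYWB
Query: F face = WYOR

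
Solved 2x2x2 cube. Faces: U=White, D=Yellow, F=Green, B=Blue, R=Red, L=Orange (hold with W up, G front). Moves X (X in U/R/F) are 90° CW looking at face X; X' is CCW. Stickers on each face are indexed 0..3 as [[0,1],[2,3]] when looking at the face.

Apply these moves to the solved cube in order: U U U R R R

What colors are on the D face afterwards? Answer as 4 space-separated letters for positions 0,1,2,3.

Answer: Y O Y G

Derivation:
After move 1 (U): U=WWWW F=RRGG R=BBRR B=OOBB L=GGOO
After move 2 (U): U=WWWW F=BBGG R=OORR B=GGBB L=RROO
After move 3 (U): U=WWWW F=OOGG R=GGRR B=RRBB L=BBOO
After move 4 (R): R=RGRG U=WOWG F=OYGY D=YBYR B=WRWB
After move 5 (R): R=RRGG U=WYWY F=OBGR D=YWYW B=GROB
After move 6 (R): R=GRGR U=WBWR F=OWGW D=YOYG B=YRYB
Query: D face = YOYG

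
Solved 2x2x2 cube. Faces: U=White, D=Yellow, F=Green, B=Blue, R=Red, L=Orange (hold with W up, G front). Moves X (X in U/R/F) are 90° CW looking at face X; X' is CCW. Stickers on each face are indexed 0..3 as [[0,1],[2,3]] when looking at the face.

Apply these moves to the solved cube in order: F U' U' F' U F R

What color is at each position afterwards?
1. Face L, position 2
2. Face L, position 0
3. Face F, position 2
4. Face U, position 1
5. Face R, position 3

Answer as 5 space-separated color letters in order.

After move 1 (F): F=GGGG U=WWOO R=WRWR D=RRYY L=OYOY
After move 2 (U'): U=WOWO F=OYGG R=GGWR B=WRBB L=BBOY
After move 3 (U'): U=OOWW F=BBGG R=OYWR B=GGBB L=WROY
After move 4 (F'): F=BGBG U=OOOW R=RYRR D=RYYY L=WWOW
After move 5 (U): U=OOWO F=RYBG R=GGRR B=WWBB L=BGOW
After move 6 (F): F=BRGY U=OOWG R=WGOR D=RGYY L=BROY
After move 7 (R): R=OWRG U=ORWY F=BGGY D=RBYW B=GWOB
Query 1: L[2] = O
Query 2: L[0] = B
Query 3: F[2] = G
Query 4: U[1] = R
Query 5: R[3] = G

Answer: O B G R G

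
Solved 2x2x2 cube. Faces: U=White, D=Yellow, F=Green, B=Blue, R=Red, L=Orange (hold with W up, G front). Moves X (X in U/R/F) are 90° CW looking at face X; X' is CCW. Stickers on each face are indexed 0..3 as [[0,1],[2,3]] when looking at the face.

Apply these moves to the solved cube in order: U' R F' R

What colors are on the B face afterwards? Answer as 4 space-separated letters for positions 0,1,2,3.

After move 1 (U'): U=WWWW F=OOGG R=GGRR B=RRBB L=BBOO
After move 2 (R): R=RGRG U=WOWG F=OYGY D=YBYR B=WRWB
After move 3 (F'): F=YYOG U=WORR R=BGYG D=BOYR L=BGOW
After move 4 (R): R=YBGG U=WYRG F=YOOR D=BWYW B=RROB
Query: B face = RROB

Answer: R R O B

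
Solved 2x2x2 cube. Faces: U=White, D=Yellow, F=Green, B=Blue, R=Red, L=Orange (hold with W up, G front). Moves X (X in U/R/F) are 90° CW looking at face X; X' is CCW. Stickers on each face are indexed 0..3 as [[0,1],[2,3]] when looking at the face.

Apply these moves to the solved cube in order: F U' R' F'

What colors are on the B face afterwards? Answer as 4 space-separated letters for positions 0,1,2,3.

After move 1 (F): F=GGGG U=WWOO R=WRWR D=RRYY L=OYOY
After move 2 (U'): U=WOWO F=OYGG R=GGWR B=WRBB L=BBOY
After move 3 (R'): R=GRGW U=WBWW F=OOGO D=RYYG B=YRRB
After move 4 (F'): F=OOOG U=WBGG R=YRRW D=BYYG L=BWOW
Query: B face = YRRB

Answer: Y R R B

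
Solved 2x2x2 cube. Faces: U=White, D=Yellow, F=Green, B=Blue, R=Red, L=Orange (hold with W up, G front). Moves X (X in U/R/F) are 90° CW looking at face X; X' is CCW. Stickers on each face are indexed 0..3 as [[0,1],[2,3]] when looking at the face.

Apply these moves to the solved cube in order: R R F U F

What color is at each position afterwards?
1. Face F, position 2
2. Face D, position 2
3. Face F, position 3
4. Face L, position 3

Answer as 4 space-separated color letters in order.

After move 1 (R): R=RRRR U=WGWG F=GYGY D=YBYB B=WBWB
After move 2 (R): R=RRRR U=WYWY F=GBGB D=YWYW B=GBGB
After move 3 (F): F=GGBB U=WYOO R=WRYR D=RRYW L=OYOW
After move 4 (U): U=OWOY F=WRBB R=GBYR B=OYGB L=GGOW
After move 5 (F): F=BWBR U=OWWG R=OBYR D=YGYW L=GROR
Query 1: F[2] = B
Query 2: D[2] = Y
Query 3: F[3] = R
Query 4: L[3] = R

Answer: B Y R R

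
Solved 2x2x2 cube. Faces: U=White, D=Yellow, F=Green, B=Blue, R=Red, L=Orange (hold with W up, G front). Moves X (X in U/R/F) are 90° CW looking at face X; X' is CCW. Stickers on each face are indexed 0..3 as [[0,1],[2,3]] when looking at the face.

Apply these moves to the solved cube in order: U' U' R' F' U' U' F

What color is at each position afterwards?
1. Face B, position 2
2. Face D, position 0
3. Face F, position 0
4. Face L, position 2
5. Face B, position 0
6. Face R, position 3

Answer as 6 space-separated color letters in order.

Answer: Y Y B O W R

Derivation:
After move 1 (U'): U=WWWW F=OOGG R=GGRR B=RRBB L=BBOO
After move 2 (U'): U=WWWW F=BBGG R=OORR B=GGBB L=RROO
After move 3 (R'): R=OROR U=WBWG F=BWGW D=YBYG B=YGYB
After move 4 (F'): F=WWBG U=WBOO R=BRYR D=ROYG L=RGOW
After move 5 (U'): U=BOWO F=RGBG R=WWYR B=BRYB L=YGOW
After move 6 (U'): U=OOBW F=YGBG R=RGYR B=WWYB L=BROW
After move 7 (F): F=BYGG U=OOWR R=BGWR D=YRYG L=BROO
Query 1: B[2] = Y
Query 2: D[0] = Y
Query 3: F[0] = B
Query 4: L[2] = O
Query 5: B[0] = W
Query 6: R[3] = R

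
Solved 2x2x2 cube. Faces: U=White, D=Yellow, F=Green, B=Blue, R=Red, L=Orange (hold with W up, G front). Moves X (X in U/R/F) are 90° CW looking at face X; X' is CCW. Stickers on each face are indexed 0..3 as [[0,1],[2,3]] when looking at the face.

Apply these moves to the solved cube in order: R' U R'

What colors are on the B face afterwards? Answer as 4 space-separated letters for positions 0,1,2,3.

Answer: G O G B

Derivation:
After move 1 (R'): R=RRRR U=WBWB F=GWGW D=YGYG B=YBYB
After move 2 (U): U=WWBB F=RRGW R=YBRR B=OOYB L=GWOO
After move 3 (R'): R=BRYR U=WYBO F=RWGB D=YRYW B=GOGB
Query: B face = GOGB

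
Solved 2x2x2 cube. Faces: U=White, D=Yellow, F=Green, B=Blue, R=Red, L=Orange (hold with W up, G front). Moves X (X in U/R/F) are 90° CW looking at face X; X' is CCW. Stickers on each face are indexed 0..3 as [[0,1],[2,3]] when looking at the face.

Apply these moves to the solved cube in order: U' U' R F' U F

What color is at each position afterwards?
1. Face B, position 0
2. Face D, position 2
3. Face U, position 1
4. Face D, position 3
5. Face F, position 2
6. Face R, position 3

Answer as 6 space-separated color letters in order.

Answer: R Y W G G O

Derivation:
After move 1 (U'): U=WWWW F=OOGG R=GGRR B=RRBB L=BBOO
After move 2 (U'): U=WWWW F=BBGG R=OORR B=GGBB L=RROO
After move 3 (R): R=RORO U=WBWG F=BYGY D=YBYG B=WGWB
After move 4 (F'): F=YYBG U=WBRR R=BOYO D=ROYG L=RGOW
After move 5 (U): U=RWRB F=BOBG R=WGYO B=RGWB L=YYOW
After move 6 (F): F=BBGO U=RWWY R=RGBO D=YWYG L=YROO
Query 1: B[0] = R
Query 2: D[2] = Y
Query 3: U[1] = W
Query 4: D[3] = G
Query 5: F[2] = G
Query 6: R[3] = O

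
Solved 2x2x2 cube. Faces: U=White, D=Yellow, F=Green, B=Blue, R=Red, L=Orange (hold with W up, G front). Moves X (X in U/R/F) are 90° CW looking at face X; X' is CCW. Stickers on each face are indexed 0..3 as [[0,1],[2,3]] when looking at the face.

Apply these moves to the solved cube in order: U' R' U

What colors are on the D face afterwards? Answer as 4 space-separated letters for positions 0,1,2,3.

Answer: Y O Y G

Derivation:
After move 1 (U'): U=WWWW F=OOGG R=GGRR B=RRBB L=BBOO
After move 2 (R'): R=GRGR U=WBWR F=OWGW D=YOYG B=YRYB
After move 3 (U): U=WWRB F=GRGW R=YRGR B=BBYB L=OWOO
Query: D face = YOYG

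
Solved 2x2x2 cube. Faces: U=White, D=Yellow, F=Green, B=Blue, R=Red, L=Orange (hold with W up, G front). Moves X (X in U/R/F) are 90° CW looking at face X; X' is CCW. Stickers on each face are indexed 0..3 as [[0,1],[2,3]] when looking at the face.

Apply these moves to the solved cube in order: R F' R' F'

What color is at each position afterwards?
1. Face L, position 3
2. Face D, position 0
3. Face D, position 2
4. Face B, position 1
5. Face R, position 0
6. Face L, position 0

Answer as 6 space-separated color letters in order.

After move 1 (R): R=RRRR U=WGWG F=GYGY D=YBYB B=WBWB
After move 2 (F'): F=YYGG U=WGRR R=BRYR D=OOYB L=OGOW
After move 3 (R'): R=RRBY U=WWRW F=YGGR D=OYYG B=BBOB
After move 4 (F'): F=GRYG U=WWRB R=YROY D=GWYG L=OWOR
Query 1: L[3] = R
Query 2: D[0] = G
Query 3: D[2] = Y
Query 4: B[1] = B
Query 5: R[0] = Y
Query 6: L[0] = O

Answer: R G Y B Y O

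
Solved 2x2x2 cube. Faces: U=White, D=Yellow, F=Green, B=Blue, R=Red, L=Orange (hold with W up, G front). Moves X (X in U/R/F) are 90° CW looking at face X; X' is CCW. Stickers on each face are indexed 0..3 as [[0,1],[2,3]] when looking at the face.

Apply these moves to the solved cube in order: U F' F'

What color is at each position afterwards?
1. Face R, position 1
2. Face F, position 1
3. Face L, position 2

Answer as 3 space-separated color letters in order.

Answer: B G O

Derivation:
After move 1 (U): U=WWWW F=RRGG R=BBRR B=OOBB L=GGOO
After move 2 (F'): F=RGRG U=WWBR R=YBYR D=GOYY L=GWOW
After move 3 (F'): F=GGRR U=WWYY R=OBGR D=WWYY L=GROB
Query 1: R[1] = B
Query 2: F[1] = G
Query 3: L[2] = O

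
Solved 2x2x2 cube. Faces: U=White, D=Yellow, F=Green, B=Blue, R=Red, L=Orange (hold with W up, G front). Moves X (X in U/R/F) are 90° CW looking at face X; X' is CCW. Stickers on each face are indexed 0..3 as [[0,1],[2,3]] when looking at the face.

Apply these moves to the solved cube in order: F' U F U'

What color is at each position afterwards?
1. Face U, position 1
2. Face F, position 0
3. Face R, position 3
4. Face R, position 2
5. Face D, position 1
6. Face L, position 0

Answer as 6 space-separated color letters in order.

Answer: G G R W B O

Derivation:
After move 1 (F'): F=GGGG U=WWRR R=YRYR D=OOYY L=OWOW
After move 2 (U): U=RWRW F=YRGG R=BBYR B=OWBB L=GGOW
After move 3 (F): F=GYGR U=RWWG R=RBWR D=YBYY L=GOOO
After move 4 (U'): U=WGRW F=GOGR R=GYWR B=RBBB L=OWOO
Query 1: U[1] = G
Query 2: F[0] = G
Query 3: R[3] = R
Query 4: R[2] = W
Query 5: D[1] = B
Query 6: L[0] = O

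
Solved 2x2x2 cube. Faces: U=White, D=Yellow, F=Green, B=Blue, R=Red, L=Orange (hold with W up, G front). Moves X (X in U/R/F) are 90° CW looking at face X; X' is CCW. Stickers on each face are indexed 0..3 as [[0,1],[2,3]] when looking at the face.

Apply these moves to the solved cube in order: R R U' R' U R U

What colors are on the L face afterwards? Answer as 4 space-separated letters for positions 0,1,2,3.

Answer: B O O O

Derivation:
After move 1 (R): R=RRRR U=WGWG F=GYGY D=YBYB B=WBWB
After move 2 (R): R=RRRR U=WYWY F=GBGB D=YWYW B=GBGB
After move 3 (U'): U=YYWW F=OOGB R=GBRR B=RRGB L=GBOO
After move 4 (R'): R=BRGR U=YGWR F=OYGW D=YOYB B=WRWB
After move 5 (U): U=WYRG F=BRGW R=WRGR B=GBWB L=OYOO
After move 6 (R): R=GWRR U=WRRW F=BOGB D=YWYG B=GBYB
After move 7 (U): U=RWWR F=GWGB R=GBRR B=OYYB L=BOOO
Query: L face = BOOO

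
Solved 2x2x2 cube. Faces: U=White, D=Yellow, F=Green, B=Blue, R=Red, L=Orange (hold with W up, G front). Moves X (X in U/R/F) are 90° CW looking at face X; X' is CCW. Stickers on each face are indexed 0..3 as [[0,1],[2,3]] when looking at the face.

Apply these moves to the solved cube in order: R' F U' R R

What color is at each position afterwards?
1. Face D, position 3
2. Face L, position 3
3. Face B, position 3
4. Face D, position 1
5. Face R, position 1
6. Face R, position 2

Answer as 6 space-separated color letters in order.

Answer: O G B O B G

Derivation:
After move 1 (R'): R=RRRR U=WBWB F=GWGW D=YGYG B=YBYB
After move 2 (F): F=GGWW U=WBOO R=WRBR D=RRYG L=OYOG
After move 3 (U'): U=BOWO F=OYWW R=GGBR B=WRYB L=YBOG
After move 4 (R): R=BGRG U=BYWW F=ORWG D=RYYW B=OROB
After move 5 (R): R=RBGG U=BRWG F=OYWW D=ROYO B=WRYB
Query 1: D[3] = O
Query 2: L[3] = G
Query 3: B[3] = B
Query 4: D[1] = O
Query 5: R[1] = B
Query 6: R[2] = G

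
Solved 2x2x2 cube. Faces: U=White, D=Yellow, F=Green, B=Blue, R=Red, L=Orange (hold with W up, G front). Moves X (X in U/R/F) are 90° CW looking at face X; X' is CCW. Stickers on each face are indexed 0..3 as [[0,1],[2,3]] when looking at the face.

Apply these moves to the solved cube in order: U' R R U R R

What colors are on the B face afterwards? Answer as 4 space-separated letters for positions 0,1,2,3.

After move 1 (U'): U=WWWW F=OOGG R=GGRR B=RRBB L=BBOO
After move 2 (R): R=RGRG U=WOWG F=OYGY D=YBYR B=WRWB
After move 3 (R): R=RRGG U=WYWY F=OBGR D=YWYW B=GROB
After move 4 (U): U=WWYY F=RRGR R=GRGG B=BBOB L=OBOO
After move 5 (R): R=GGGR U=WRYR F=RWGW D=YOYB B=YBWB
After move 6 (R): R=GGRG U=WWYW F=ROGB D=YWYY B=RBRB
Query: B face = RBRB

Answer: R B R B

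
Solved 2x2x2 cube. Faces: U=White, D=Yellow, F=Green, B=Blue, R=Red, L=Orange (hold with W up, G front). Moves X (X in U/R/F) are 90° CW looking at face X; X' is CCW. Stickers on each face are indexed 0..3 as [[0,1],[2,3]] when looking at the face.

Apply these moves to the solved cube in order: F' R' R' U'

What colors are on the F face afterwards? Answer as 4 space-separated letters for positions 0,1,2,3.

Answer: O W G B

Derivation:
After move 1 (F'): F=GGGG U=WWRR R=YRYR D=OOYY L=OWOW
After move 2 (R'): R=RRYY U=WBRB F=GWGR D=OGYG B=YBOB
After move 3 (R'): R=RYRY U=WORY F=GBGB D=OWYR B=GBGB
After move 4 (U'): U=OYWR F=OWGB R=GBRY B=RYGB L=GBOW
Query: F face = OWGB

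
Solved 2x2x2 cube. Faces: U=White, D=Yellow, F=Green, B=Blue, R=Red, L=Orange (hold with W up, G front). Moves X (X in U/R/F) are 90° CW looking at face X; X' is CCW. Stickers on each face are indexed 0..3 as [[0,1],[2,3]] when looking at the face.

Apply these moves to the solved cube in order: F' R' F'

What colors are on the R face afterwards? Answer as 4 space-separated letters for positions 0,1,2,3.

Answer: G R O Y

Derivation:
After move 1 (F'): F=GGGG U=WWRR R=YRYR D=OOYY L=OWOW
After move 2 (R'): R=RRYY U=WBRB F=GWGR D=OGYG B=YBOB
After move 3 (F'): F=WRGG U=WBRY R=GROY D=WWYG L=OBOR
Query: R face = GROY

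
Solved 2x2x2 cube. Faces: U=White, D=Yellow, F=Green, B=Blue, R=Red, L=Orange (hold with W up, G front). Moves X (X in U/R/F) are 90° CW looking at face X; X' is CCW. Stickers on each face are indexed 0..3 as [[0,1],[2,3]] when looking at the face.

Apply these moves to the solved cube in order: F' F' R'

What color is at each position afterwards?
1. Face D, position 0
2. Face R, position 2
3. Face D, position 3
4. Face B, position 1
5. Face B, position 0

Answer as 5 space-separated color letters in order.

After move 1 (F'): F=GGGG U=WWRR R=YRYR D=OOYY L=OWOW
After move 2 (F'): F=GGGG U=WWYY R=OROR D=WWYY L=OROR
After move 3 (R'): R=RROO U=WBYB F=GWGY D=WGYG B=YBWB
Query 1: D[0] = W
Query 2: R[2] = O
Query 3: D[3] = G
Query 4: B[1] = B
Query 5: B[0] = Y

Answer: W O G B Y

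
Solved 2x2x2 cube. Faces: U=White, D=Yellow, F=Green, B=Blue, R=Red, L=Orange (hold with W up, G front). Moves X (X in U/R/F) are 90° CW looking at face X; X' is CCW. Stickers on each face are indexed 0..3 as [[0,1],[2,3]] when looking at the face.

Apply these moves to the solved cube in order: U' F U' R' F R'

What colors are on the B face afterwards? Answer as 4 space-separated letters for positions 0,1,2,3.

After move 1 (U'): U=WWWW F=OOGG R=GGRR B=RRBB L=BBOO
After move 2 (F): F=GOGO U=WWOB R=WGWR D=RGYY L=BYOY
After move 3 (U'): U=WBWO F=BYGO R=GOWR B=WGBB L=RROY
After move 4 (R'): R=ORGW U=WBWW F=BBGO D=RYYO B=YGGB
After move 5 (F): F=GBOB U=WBYR R=WRWW D=GOYO L=RROY
After move 6 (R'): R=RWWW U=WGYY F=GBOR D=GBYB B=OGOB
Query: B face = OGOB

Answer: O G O B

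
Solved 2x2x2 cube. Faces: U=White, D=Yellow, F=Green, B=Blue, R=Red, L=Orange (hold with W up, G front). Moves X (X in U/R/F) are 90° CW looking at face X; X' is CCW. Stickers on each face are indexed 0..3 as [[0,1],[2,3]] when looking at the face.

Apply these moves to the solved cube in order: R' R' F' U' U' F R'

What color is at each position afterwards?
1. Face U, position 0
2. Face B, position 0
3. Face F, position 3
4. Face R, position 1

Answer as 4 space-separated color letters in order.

After move 1 (R'): R=RRRR U=WBWB F=GWGW D=YGYG B=YBYB
After move 2 (R'): R=RRRR U=WYWY F=GBGB D=YWYW B=GBGB
After move 3 (F'): F=BBGG U=WYRR R=WRYR D=OOYW L=OYOW
After move 4 (U'): U=YRWR F=OYGG R=BBYR B=WRGB L=GBOW
After move 5 (U'): U=RRYW F=GBGG R=OYYR B=BBGB L=WROW
After move 6 (F): F=GGGB U=RRWR R=YYWR D=YOYW L=WOOO
After move 7 (R'): R=YRYW U=RGWB F=GRGR D=YGYB B=WBOB
Query 1: U[0] = R
Query 2: B[0] = W
Query 3: F[3] = R
Query 4: R[1] = R

Answer: R W R R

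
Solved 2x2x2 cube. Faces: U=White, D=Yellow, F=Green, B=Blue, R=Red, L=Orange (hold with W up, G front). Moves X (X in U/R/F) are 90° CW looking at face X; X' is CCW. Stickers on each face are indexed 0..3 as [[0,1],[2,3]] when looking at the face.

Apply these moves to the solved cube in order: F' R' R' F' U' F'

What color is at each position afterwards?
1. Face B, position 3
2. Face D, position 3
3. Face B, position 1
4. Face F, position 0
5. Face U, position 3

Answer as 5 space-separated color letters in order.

Answer: B R Y Y O

Derivation:
After move 1 (F'): F=GGGG U=WWRR R=YRYR D=OOYY L=OWOW
After move 2 (R'): R=RRYY U=WBRB F=GWGR D=OGYG B=YBOB
After move 3 (R'): R=RYRY U=WORY F=GBGB D=OWYR B=GBGB
After move 4 (F'): F=BBGG U=WORR R=WYOY D=WWYR L=OYOR
After move 5 (U'): U=ORWR F=OYGG R=BBOY B=WYGB L=GBOR
After move 6 (F'): F=YGOG U=ORBO R=WBWY D=BRYR L=GROW
Query 1: B[3] = B
Query 2: D[3] = R
Query 3: B[1] = Y
Query 4: F[0] = Y
Query 5: U[3] = O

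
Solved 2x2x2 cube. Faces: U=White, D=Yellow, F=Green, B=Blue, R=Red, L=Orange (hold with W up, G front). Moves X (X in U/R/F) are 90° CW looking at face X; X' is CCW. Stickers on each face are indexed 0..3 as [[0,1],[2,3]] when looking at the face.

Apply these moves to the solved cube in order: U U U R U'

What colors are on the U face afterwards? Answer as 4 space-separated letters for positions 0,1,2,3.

Answer: O G W W

Derivation:
After move 1 (U): U=WWWW F=RRGG R=BBRR B=OOBB L=GGOO
After move 2 (U): U=WWWW F=BBGG R=OORR B=GGBB L=RROO
After move 3 (U): U=WWWW F=OOGG R=GGRR B=RRBB L=BBOO
After move 4 (R): R=RGRG U=WOWG F=OYGY D=YBYR B=WRWB
After move 5 (U'): U=OGWW F=BBGY R=OYRG B=RGWB L=WROO
Query: U face = OGWW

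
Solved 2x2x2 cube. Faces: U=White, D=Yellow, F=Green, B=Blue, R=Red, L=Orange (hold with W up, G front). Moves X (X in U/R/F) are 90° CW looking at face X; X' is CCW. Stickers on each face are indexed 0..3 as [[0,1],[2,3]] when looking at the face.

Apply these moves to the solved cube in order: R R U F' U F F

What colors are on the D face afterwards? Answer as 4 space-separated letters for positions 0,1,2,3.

Answer: W R Y W

Derivation:
After move 1 (R): R=RRRR U=WGWG F=GYGY D=YBYB B=WBWB
After move 2 (R): R=RRRR U=WYWY F=GBGB D=YWYW B=GBGB
After move 3 (U): U=WWYY F=RRGB R=GBRR B=OOGB L=GBOO
After move 4 (F'): F=RBRG U=WWGR R=WBYR D=BOYW L=GYOY
After move 5 (U): U=GWRW F=WBRG R=OOYR B=GYGB L=RBOY
After move 6 (F): F=RWGB U=GWYB R=ROWR D=YOYW L=RBOO
After move 7 (F): F=GRBW U=GWOB R=YOBR D=WRYW L=RYOO
Query: D face = WRYW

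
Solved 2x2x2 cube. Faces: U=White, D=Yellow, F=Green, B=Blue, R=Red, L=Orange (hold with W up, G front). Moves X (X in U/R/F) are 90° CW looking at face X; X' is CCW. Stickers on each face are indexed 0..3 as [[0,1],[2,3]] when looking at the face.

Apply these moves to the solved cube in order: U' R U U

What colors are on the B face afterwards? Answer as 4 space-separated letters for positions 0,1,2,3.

Answer: O Y W B

Derivation:
After move 1 (U'): U=WWWW F=OOGG R=GGRR B=RRBB L=BBOO
After move 2 (R): R=RGRG U=WOWG F=OYGY D=YBYR B=WRWB
After move 3 (U): U=WWGO F=RGGY R=WRRG B=BBWB L=OYOO
After move 4 (U): U=GWOW F=WRGY R=BBRG B=OYWB L=RGOO
Query: B face = OYWB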